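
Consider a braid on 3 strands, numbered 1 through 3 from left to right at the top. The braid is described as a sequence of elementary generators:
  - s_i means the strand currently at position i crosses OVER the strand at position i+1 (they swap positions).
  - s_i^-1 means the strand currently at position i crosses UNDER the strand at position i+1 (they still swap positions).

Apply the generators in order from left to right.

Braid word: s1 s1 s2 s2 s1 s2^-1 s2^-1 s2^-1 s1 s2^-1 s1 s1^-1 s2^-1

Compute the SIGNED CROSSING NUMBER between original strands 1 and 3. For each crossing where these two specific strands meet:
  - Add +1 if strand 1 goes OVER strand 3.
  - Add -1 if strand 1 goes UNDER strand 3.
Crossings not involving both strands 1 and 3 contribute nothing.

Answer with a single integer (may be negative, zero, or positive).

Answer: -3

Derivation:
Gen 1: crossing 1x2. Both 1&3? no. Sum: 0
Gen 2: crossing 2x1. Both 1&3? no. Sum: 0
Gen 3: crossing 2x3. Both 1&3? no. Sum: 0
Gen 4: crossing 3x2. Both 1&3? no. Sum: 0
Gen 5: crossing 1x2. Both 1&3? no. Sum: 0
Gen 6: 1 under 3. Both 1&3? yes. Contrib: -1. Sum: -1
Gen 7: 3 under 1. Both 1&3? yes. Contrib: +1. Sum: 0
Gen 8: 1 under 3. Both 1&3? yes. Contrib: -1. Sum: -1
Gen 9: crossing 2x3. Both 1&3? no. Sum: -1
Gen 10: crossing 2x1. Both 1&3? no. Sum: -1
Gen 11: 3 over 1. Both 1&3? yes. Contrib: -1. Sum: -2
Gen 12: 1 under 3. Both 1&3? yes. Contrib: -1. Sum: -3
Gen 13: crossing 1x2. Both 1&3? no. Sum: -3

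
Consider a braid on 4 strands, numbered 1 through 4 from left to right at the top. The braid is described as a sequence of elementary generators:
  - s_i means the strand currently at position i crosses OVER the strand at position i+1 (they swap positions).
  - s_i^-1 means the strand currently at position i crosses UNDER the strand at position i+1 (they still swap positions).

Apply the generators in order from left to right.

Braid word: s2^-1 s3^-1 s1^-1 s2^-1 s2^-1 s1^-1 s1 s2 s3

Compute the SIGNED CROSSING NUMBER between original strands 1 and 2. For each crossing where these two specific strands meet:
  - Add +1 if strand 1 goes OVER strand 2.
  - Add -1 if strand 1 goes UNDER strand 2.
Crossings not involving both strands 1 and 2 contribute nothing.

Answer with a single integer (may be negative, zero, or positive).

Answer: 1

Derivation:
Gen 1: crossing 2x3. Both 1&2? no. Sum: 0
Gen 2: crossing 2x4. Both 1&2? no. Sum: 0
Gen 3: crossing 1x3. Both 1&2? no. Sum: 0
Gen 4: crossing 1x4. Both 1&2? no. Sum: 0
Gen 5: crossing 4x1. Both 1&2? no. Sum: 0
Gen 6: crossing 3x1. Both 1&2? no. Sum: 0
Gen 7: crossing 1x3. Both 1&2? no. Sum: 0
Gen 8: crossing 1x4. Both 1&2? no. Sum: 0
Gen 9: 1 over 2. Both 1&2? yes. Contrib: +1. Sum: 1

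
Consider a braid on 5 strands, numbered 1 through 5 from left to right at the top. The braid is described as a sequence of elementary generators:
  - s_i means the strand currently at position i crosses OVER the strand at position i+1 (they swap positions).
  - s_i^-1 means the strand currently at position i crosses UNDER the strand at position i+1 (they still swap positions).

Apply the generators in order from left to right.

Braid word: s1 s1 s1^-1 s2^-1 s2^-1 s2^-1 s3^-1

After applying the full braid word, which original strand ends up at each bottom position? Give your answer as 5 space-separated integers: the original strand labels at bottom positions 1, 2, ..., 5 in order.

Gen 1 (s1): strand 1 crosses over strand 2. Perm now: [2 1 3 4 5]
Gen 2 (s1): strand 2 crosses over strand 1. Perm now: [1 2 3 4 5]
Gen 3 (s1^-1): strand 1 crosses under strand 2. Perm now: [2 1 3 4 5]
Gen 4 (s2^-1): strand 1 crosses under strand 3. Perm now: [2 3 1 4 5]
Gen 5 (s2^-1): strand 3 crosses under strand 1. Perm now: [2 1 3 4 5]
Gen 6 (s2^-1): strand 1 crosses under strand 3. Perm now: [2 3 1 4 5]
Gen 7 (s3^-1): strand 1 crosses under strand 4. Perm now: [2 3 4 1 5]

Answer: 2 3 4 1 5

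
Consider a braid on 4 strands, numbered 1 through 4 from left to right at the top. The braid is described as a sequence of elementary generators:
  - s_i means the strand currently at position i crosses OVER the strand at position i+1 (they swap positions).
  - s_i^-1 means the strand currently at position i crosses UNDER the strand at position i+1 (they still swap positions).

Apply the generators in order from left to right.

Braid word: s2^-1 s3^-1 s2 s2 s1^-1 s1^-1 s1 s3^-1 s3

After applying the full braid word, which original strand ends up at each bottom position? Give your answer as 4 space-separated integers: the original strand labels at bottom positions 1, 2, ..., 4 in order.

Gen 1 (s2^-1): strand 2 crosses under strand 3. Perm now: [1 3 2 4]
Gen 2 (s3^-1): strand 2 crosses under strand 4. Perm now: [1 3 4 2]
Gen 3 (s2): strand 3 crosses over strand 4. Perm now: [1 4 3 2]
Gen 4 (s2): strand 4 crosses over strand 3. Perm now: [1 3 4 2]
Gen 5 (s1^-1): strand 1 crosses under strand 3. Perm now: [3 1 4 2]
Gen 6 (s1^-1): strand 3 crosses under strand 1. Perm now: [1 3 4 2]
Gen 7 (s1): strand 1 crosses over strand 3. Perm now: [3 1 4 2]
Gen 8 (s3^-1): strand 4 crosses under strand 2. Perm now: [3 1 2 4]
Gen 9 (s3): strand 2 crosses over strand 4. Perm now: [3 1 4 2]

Answer: 3 1 4 2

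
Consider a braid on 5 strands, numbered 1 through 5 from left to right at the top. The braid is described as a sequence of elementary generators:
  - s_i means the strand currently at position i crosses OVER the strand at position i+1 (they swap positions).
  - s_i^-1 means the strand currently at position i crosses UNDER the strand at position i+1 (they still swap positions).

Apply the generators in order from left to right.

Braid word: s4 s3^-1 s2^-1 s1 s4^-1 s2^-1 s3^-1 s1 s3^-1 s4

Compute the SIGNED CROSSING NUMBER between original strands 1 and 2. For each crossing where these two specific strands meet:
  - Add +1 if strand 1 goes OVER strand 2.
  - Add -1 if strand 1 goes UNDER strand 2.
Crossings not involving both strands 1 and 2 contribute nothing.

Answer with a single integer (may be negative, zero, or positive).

Answer: -1

Derivation:
Gen 1: crossing 4x5. Both 1&2? no. Sum: 0
Gen 2: crossing 3x5. Both 1&2? no. Sum: 0
Gen 3: crossing 2x5. Both 1&2? no. Sum: 0
Gen 4: crossing 1x5. Both 1&2? no. Sum: 0
Gen 5: crossing 3x4. Both 1&2? no. Sum: 0
Gen 6: 1 under 2. Both 1&2? yes. Contrib: -1. Sum: -1
Gen 7: crossing 1x4. Both 1&2? no. Sum: -1
Gen 8: crossing 5x2. Both 1&2? no. Sum: -1
Gen 9: crossing 4x1. Both 1&2? no. Sum: -1
Gen 10: crossing 4x3. Both 1&2? no. Sum: -1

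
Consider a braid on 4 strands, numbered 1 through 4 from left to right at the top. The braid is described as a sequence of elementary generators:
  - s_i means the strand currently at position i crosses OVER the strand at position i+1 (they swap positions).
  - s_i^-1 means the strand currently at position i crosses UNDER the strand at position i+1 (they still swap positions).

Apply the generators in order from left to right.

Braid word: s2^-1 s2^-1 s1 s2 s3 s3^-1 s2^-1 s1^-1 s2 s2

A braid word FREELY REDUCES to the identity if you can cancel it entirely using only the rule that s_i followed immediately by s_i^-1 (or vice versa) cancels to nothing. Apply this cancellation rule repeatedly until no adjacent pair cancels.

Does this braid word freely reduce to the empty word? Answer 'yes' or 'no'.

Answer: yes

Derivation:
Gen 1 (s2^-1): push. Stack: [s2^-1]
Gen 2 (s2^-1): push. Stack: [s2^-1 s2^-1]
Gen 3 (s1): push. Stack: [s2^-1 s2^-1 s1]
Gen 4 (s2): push. Stack: [s2^-1 s2^-1 s1 s2]
Gen 5 (s3): push. Stack: [s2^-1 s2^-1 s1 s2 s3]
Gen 6 (s3^-1): cancels prior s3. Stack: [s2^-1 s2^-1 s1 s2]
Gen 7 (s2^-1): cancels prior s2. Stack: [s2^-1 s2^-1 s1]
Gen 8 (s1^-1): cancels prior s1. Stack: [s2^-1 s2^-1]
Gen 9 (s2): cancels prior s2^-1. Stack: [s2^-1]
Gen 10 (s2): cancels prior s2^-1. Stack: []
Reduced word: (empty)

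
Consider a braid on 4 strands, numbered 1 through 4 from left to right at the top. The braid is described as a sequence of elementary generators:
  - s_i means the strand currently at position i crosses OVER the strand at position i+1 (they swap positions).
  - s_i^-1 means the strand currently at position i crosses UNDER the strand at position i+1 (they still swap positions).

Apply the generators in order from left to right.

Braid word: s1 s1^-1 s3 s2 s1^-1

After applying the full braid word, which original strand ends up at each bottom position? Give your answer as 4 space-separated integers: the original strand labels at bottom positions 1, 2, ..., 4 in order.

Answer: 4 1 2 3

Derivation:
Gen 1 (s1): strand 1 crosses over strand 2. Perm now: [2 1 3 4]
Gen 2 (s1^-1): strand 2 crosses under strand 1. Perm now: [1 2 3 4]
Gen 3 (s3): strand 3 crosses over strand 4. Perm now: [1 2 4 3]
Gen 4 (s2): strand 2 crosses over strand 4. Perm now: [1 4 2 3]
Gen 5 (s1^-1): strand 1 crosses under strand 4. Perm now: [4 1 2 3]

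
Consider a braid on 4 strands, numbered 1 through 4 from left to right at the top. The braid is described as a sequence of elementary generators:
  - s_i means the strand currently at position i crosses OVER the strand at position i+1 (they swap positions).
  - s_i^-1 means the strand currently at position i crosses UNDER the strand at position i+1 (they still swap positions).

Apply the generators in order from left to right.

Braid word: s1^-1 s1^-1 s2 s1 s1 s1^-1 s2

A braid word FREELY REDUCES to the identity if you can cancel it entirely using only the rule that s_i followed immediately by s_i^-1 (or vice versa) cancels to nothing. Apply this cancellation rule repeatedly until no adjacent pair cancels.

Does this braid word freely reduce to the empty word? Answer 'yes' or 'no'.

Gen 1 (s1^-1): push. Stack: [s1^-1]
Gen 2 (s1^-1): push. Stack: [s1^-1 s1^-1]
Gen 3 (s2): push. Stack: [s1^-1 s1^-1 s2]
Gen 4 (s1): push. Stack: [s1^-1 s1^-1 s2 s1]
Gen 5 (s1): push. Stack: [s1^-1 s1^-1 s2 s1 s1]
Gen 6 (s1^-1): cancels prior s1. Stack: [s1^-1 s1^-1 s2 s1]
Gen 7 (s2): push. Stack: [s1^-1 s1^-1 s2 s1 s2]
Reduced word: s1^-1 s1^-1 s2 s1 s2

Answer: no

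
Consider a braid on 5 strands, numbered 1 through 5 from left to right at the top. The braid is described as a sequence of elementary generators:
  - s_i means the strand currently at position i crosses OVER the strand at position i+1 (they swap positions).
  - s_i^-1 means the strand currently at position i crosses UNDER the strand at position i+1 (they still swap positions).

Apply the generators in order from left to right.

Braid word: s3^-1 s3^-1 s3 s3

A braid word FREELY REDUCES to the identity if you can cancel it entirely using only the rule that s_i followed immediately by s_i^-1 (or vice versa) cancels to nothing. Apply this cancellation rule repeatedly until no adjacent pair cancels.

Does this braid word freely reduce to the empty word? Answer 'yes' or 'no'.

Answer: yes

Derivation:
Gen 1 (s3^-1): push. Stack: [s3^-1]
Gen 2 (s3^-1): push. Stack: [s3^-1 s3^-1]
Gen 3 (s3): cancels prior s3^-1. Stack: [s3^-1]
Gen 4 (s3): cancels prior s3^-1. Stack: []
Reduced word: (empty)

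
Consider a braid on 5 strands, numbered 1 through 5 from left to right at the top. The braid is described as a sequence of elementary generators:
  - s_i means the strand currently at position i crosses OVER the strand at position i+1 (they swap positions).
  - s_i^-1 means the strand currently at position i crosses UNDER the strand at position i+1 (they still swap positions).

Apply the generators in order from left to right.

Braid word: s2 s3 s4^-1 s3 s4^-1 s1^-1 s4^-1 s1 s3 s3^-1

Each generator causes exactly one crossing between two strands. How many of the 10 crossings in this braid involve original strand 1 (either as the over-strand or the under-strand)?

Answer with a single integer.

Answer: 2

Derivation:
Gen 1: crossing 2x3. Involves strand 1? no. Count so far: 0
Gen 2: crossing 2x4. Involves strand 1? no. Count so far: 0
Gen 3: crossing 2x5. Involves strand 1? no. Count so far: 0
Gen 4: crossing 4x5. Involves strand 1? no. Count so far: 0
Gen 5: crossing 4x2. Involves strand 1? no. Count so far: 0
Gen 6: crossing 1x3. Involves strand 1? yes. Count so far: 1
Gen 7: crossing 2x4. Involves strand 1? no. Count so far: 1
Gen 8: crossing 3x1. Involves strand 1? yes. Count so far: 2
Gen 9: crossing 5x4. Involves strand 1? no. Count so far: 2
Gen 10: crossing 4x5. Involves strand 1? no. Count so far: 2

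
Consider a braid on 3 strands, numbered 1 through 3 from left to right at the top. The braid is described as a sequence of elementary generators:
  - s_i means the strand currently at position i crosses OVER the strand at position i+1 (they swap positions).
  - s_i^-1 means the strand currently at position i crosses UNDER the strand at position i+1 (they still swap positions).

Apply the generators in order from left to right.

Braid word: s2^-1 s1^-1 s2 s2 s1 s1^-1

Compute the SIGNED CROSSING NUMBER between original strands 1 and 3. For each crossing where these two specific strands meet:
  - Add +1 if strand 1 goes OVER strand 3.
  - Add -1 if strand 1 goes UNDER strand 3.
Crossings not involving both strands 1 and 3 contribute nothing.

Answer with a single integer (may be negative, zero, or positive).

Answer: -3

Derivation:
Gen 1: crossing 2x3. Both 1&3? no. Sum: 0
Gen 2: 1 under 3. Both 1&3? yes. Contrib: -1. Sum: -1
Gen 3: crossing 1x2. Both 1&3? no. Sum: -1
Gen 4: crossing 2x1. Both 1&3? no. Sum: -1
Gen 5: 3 over 1. Both 1&3? yes. Contrib: -1. Sum: -2
Gen 6: 1 under 3. Both 1&3? yes. Contrib: -1. Sum: -3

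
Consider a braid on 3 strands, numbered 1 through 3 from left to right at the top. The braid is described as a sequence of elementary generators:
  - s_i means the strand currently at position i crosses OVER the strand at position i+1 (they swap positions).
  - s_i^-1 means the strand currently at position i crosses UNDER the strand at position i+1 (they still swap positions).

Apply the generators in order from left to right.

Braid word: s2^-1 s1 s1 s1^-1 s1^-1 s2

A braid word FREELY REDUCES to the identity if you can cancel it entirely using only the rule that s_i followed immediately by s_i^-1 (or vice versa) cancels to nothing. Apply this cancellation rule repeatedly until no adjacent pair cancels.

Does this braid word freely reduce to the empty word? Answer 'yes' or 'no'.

Gen 1 (s2^-1): push. Stack: [s2^-1]
Gen 2 (s1): push. Stack: [s2^-1 s1]
Gen 3 (s1): push. Stack: [s2^-1 s1 s1]
Gen 4 (s1^-1): cancels prior s1. Stack: [s2^-1 s1]
Gen 5 (s1^-1): cancels prior s1. Stack: [s2^-1]
Gen 6 (s2): cancels prior s2^-1. Stack: []
Reduced word: (empty)

Answer: yes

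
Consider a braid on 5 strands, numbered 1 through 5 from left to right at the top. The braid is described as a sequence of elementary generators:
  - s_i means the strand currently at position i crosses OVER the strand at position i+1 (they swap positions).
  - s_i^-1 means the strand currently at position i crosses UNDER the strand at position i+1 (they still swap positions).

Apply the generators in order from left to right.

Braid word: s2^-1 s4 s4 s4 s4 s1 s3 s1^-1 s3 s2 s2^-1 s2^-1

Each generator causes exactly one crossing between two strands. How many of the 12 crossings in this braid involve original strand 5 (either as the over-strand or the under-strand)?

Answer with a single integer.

Gen 1: crossing 2x3. Involves strand 5? no. Count so far: 0
Gen 2: crossing 4x5. Involves strand 5? yes. Count so far: 1
Gen 3: crossing 5x4. Involves strand 5? yes. Count so far: 2
Gen 4: crossing 4x5. Involves strand 5? yes. Count so far: 3
Gen 5: crossing 5x4. Involves strand 5? yes. Count so far: 4
Gen 6: crossing 1x3. Involves strand 5? no. Count so far: 4
Gen 7: crossing 2x4. Involves strand 5? no. Count so far: 4
Gen 8: crossing 3x1. Involves strand 5? no. Count so far: 4
Gen 9: crossing 4x2. Involves strand 5? no. Count so far: 4
Gen 10: crossing 3x2. Involves strand 5? no. Count so far: 4
Gen 11: crossing 2x3. Involves strand 5? no. Count so far: 4
Gen 12: crossing 3x2. Involves strand 5? no. Count so far: 4

Answer: 4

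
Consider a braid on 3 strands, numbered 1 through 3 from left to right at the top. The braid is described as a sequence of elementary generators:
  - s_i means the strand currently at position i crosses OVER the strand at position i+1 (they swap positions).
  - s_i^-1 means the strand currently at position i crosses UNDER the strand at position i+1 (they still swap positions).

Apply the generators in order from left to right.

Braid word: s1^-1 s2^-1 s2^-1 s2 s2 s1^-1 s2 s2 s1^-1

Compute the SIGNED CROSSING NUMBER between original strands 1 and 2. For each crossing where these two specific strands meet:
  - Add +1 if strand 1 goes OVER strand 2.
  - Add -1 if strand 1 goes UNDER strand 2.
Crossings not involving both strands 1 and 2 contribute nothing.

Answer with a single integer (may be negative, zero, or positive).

Gen 1: 1 under 2. Both 1&2? yes. Contrib: -1. Sum: -1
Gen 2: crossing 1x3. Both 1&2? no. Sum: -1
Gen 3: crossing 3x1. Both 1&2? no. Sum: -1
Gen 4: crossing 1x3. Both 1&2? no. Sum: -1
Gen 5: crossing 3x1. Both 1&2? no. Sum: -1
Gen 6: 2 under 1. Both 1&2? yes. Contrib: +1. Sum: 0
Gen 7: crossing 2x3. Both 1&2? no. Sum: 0
Gen 8: crossing 3x2. Both 1&2? no. Sum: 0
Gen 9: 1 under 2. Both 1&2? yes. Contrib: -1. Sum: -1

Answer: -1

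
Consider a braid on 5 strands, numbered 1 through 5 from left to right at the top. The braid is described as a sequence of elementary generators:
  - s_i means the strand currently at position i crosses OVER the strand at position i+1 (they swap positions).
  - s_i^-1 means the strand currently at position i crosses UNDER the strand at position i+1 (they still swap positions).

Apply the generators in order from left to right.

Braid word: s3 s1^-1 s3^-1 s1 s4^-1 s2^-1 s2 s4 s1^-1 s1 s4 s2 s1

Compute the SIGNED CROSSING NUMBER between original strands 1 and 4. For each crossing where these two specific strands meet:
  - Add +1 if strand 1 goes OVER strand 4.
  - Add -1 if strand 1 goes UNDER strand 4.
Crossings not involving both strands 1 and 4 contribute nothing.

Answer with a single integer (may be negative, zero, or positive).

Gen 1: crossing 3x4. Both 1&4? no. Sum: 0
Gen 2: crossing 1x2. Both 1&4? no. Sum: 0
Gen 3: crossing 4x3. Both 1&4? no. Sum: 0
Gen 4: crossing 2x1. Both 1&4? no. Sum: 0
Gen 5: crossing 4x5. Both 1&4? no. Sum: 0
Gen 6: crossing 2x3. Both 1&4? no. Sum: 0
Gen 7: crossing 3x2. Both 1&4? no. Sum: 0
Gen 8: crossing 5x4. Both 1&4? no. Sum: 0
Gen 9: crossing 1x2. Both 1&4? no. Sum: 0
Gen 10: crossing 2x1. Both 1&4? no. Sum: 0
Gen 11: crossing 4x5. Both 1&4? no. Sum: 0
Gen 12: crossing 2x3. Both 1&4? no. Sum: 0
Gen 13: crossing 1x3. Both 1&4? no. Sum: 0

Answer: 0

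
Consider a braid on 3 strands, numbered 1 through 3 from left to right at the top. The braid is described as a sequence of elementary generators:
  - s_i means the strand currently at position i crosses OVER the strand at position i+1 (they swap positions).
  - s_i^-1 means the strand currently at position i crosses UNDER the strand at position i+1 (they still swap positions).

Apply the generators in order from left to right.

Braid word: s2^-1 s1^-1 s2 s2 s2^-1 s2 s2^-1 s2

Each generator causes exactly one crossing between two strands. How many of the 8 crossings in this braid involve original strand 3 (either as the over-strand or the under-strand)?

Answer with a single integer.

Answer: 2

Derivation:
Gen 1: crossing 2x3. Involves strand 3? yes. Count so far: 1
Gen 2: crossing 1x3. Involves strand 3? yes. Count so far: 2
Gen 3: crossing 1x2. Involves strand 3? no. Count so far: 2
Gen 4: crossing 2x1. Involves strand 3? no. Count so far: 2
Gen 5: crossing 1x2. Involves strand 3? no. Count so far: 2
Gen 6: crossing 2x1. Involves strand 3? no. Count so far: 2
Gen 7: crossing 1x2. Involves strand 3? no. Count so far: 2
Gen 8: crossing 2x1. Involves strand 3? no. Count so far: 2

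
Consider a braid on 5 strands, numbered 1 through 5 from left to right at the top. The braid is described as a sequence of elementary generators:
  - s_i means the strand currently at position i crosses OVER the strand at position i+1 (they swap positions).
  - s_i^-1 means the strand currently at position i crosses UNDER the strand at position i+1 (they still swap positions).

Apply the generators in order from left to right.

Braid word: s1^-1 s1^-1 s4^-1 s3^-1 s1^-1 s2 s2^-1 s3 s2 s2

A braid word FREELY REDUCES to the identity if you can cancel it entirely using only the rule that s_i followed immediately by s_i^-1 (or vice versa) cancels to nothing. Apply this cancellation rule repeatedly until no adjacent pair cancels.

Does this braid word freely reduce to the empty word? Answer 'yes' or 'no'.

Gen 1 (s1^-1): push. Stack: [s1^-1]
Gen 2 (s1^-1): push. Stack: [s1^-1 s1^-1]
Gen 3 (s4^-1): push. Stack: [s1^-1 s1^-1 s4^-1]
Gen 4 (s3^-1): push. Stack: [s1^-1 s1^-1 s4^-1 s3^-1]
Gen 5 (s1^-1): push. Stack: [s1^-1 s1^-1 s4^-1 s3^-1 s1^-1]
Gen 6 (s2): push. Stack: [s1^-1 s1^-1 s4^-1 s3^-1 s1^-1 s2]
Gen 7 (s2^-1): cancels prior s2. Stack: [s1^-1 s1^-1 s4^-1 s3^-1 s1^-1]
Gen 8 (s3): push. Stack: [s1^-1 s1^-1 s4^-1 s3^-1 s1^-1 s3]
Gen 9 (s2): push. Stack: [s1^-1 s1^-1 s4^-1 s3^-1 s1^-1 s3 s2]
Gen 10 (s2): push. Stack: [s1^-1 s1^-1 s4^-1 s3^-1 s1^-1 s3 s2 s2]
Reduced word: s1^-1 s1^-1 s4^-1 s3^-1 s1^-1 s3 s2 s2

Answer: no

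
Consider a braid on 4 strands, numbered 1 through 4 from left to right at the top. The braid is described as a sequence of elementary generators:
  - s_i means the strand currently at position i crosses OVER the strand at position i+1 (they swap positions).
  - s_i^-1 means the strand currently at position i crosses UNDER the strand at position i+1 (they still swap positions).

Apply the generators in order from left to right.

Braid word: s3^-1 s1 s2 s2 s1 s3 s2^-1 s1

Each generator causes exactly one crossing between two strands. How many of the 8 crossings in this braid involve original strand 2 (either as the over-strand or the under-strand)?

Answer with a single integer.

Answer: 3

Derivation:
Gen 1: crossing 3x4. Involves strand 2? no. Count so far: 0
Gen 2: crossing 1x2. Involves strand 2? yes. Count so far: 1
Gen 3: crossing 1x4. Involves strand 2? no. Count so far: 1
Gen 4: crossing 4x1. Involves strand 2? no. Count so far: 1
Gen 5: crossing 2x1. Involves strand 2? yes. Count so far: 2
Gen 6: crossing 4x3. Involves strand 2? no. Count so far: 2
Gen 7: crossing 2x3. Involves strand 2? yes. Count so far: 3
Gen 8: crossing 1x3. Involves strand 2? no. Count so far: 3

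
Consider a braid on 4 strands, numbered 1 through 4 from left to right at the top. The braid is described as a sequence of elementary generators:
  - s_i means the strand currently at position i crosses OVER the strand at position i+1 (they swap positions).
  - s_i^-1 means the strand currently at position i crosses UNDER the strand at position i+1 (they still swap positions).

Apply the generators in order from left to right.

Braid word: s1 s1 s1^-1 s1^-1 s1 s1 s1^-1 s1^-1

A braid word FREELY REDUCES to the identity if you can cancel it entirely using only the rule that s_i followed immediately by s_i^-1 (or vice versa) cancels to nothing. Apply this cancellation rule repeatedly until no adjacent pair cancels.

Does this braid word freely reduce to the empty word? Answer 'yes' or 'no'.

Answer: yes

Derivation:
Gen 1 (s1): push. Stack: [s1]
Gen 2 (s1): push. Stack: [s1 s1]
Gen 3 (s1^-1): cancels prior s1. Stack: [s1]
Gen 4 (s1^-1): cancels prior s1. Stack: []
Gen 5 (s1): push. Stack: [s1]
Gen 6 (s1): push. Stack: [s1 s1]
Gen 7 (s1^-1): cancels prior s1. Stack: [s1]
Gen 8 (s1^-1): cancels prior s1. Stack: []
Reduced word: (empty)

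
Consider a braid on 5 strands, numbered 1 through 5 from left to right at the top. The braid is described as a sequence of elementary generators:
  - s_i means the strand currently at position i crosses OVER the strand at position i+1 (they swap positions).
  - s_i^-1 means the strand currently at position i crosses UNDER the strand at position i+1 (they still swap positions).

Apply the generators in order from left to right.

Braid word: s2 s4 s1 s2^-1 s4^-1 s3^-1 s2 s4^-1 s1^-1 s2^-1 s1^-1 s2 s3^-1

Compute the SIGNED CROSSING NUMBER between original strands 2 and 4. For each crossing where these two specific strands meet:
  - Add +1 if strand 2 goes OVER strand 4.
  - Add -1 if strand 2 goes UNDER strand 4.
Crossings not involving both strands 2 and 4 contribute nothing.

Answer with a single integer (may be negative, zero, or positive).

Answer: 2

Derivation:
Gen 1: crossing 2x3. Both 2&4? no. Sum: 0
Gen 2: crossing 4x5. Both 2&4? no. Sum: 0
Gen 3: crossing 1x3. Both 2&4? no. Sum: 0
Gen 4: crossing 1x2. Both 2&4? no. Sum: 0
Gen 5: crossing 5x4. Both 2&4? no. Sum: 0
Gen 6: crossing 1x4. Both 2&4? no. Sum: 0
Gen 7: 2 over 4. Both 2&4? yes. Contrib: +1. Sum: 1
Gen 8: crossing 1x5. Both 2&4? no. Sum: 1
Gen 9: crossing 3x4. Both 2&4? no. Sum: 1
Gen 10: crossing 3x2. Both 2&4? no. Sum: 1
Gen 11: 4 under 2. Both 2&4? yes. Contrib: +1. Sum: 2
Gen 12: crossing 4x3. Both 2&4? no. Sum: 2
Gen 13: crossing 4x5. Both 2&4? no. Sum: 2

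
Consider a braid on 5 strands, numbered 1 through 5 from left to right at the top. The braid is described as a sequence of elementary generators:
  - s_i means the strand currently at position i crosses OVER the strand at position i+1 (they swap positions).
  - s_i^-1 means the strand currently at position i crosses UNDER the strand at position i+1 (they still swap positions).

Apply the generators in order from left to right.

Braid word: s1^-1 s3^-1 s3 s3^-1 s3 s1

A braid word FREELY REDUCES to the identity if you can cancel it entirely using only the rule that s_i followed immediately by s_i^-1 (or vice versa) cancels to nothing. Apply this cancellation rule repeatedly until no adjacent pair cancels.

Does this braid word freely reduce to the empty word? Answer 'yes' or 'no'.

Gen 1 (s1^-1): push. Stack: [s1^-1]
Gen 2 (s3^-1): push. Stack: [s1^-1 s3^-1]
Gen 3 (s3): cancels prior s3^-1. Stack: [s1^-1]
Gen 4 (s3^-1): push. Stack: [s1^-1 s3^-1]
Gen 5 (s3): cancels prior s3^-1. Stack: [s1^-1]
Gen 6 (s1): cancels prior s1^-1. Stack: []
Reduced word: (empty)

Answer: yes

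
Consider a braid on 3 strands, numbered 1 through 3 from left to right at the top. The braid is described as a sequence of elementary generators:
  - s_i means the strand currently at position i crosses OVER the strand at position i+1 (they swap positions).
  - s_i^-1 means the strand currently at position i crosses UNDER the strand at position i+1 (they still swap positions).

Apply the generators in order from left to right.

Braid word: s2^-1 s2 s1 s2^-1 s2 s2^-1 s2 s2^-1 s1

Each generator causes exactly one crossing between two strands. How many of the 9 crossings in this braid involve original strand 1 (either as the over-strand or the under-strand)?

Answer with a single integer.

Answer: 6

Derivation:
Gen 1: crossing 2x3. Involves strand 1? no. Count so far: 0
Gen 2: crossing 3x2. Involves strand 1? no. Count so far: 0
Gen 3: crossing 1x2. Involves strand 1? yes. Count so far: 1
Gen 4: crossing 1x3. Involves strand 1? yes. Count so far: 2
Gen 5: crossing 3x1. Involves strand 1? yes. Count so far: 3
Gen 6: crossing 1x3. Involves strand 1? yes. Count so far: 4
Gen 7: crossing 3x1. Involves strand 1? yes. Count so far: 5
Gen 8: crossing 1x3. Involves strand 1? yes. Count so far: 6
Gen 9: crossing 2x3. Involves strand 1? no. Count so far: 6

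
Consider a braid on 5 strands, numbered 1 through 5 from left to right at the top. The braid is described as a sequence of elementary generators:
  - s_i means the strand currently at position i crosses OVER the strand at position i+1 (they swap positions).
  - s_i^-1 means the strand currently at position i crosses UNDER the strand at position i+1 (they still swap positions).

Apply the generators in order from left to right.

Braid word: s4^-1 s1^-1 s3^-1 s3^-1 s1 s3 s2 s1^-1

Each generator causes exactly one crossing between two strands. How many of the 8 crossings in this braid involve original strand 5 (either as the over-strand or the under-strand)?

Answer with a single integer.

Answer: 6

Derivation:
Gen 1: crossing 4x5. Involves strand 5? yes. Count so far: 1
Gen 2: crossing 1x2. Involves strand 5? no. Count so far: 1
Gen 3: crossing 3x5. Involves strand 5? yes. Count so far: 2
Gen 4: crossing 5x3. Involves strand 5? yes. Count so far: 3
Gen 5: crossing 2x1. Involves strand 5? no. Count so far: 3
Gen 6: crossing 3x5. Involves strand 5? yes. Count so far: 4
Gen 7: crossing 2x5. Involves strand 5? yes. Count so far: 5
Gen 8: crossing 1x5. Involves strand 5? yes. Count so far: 6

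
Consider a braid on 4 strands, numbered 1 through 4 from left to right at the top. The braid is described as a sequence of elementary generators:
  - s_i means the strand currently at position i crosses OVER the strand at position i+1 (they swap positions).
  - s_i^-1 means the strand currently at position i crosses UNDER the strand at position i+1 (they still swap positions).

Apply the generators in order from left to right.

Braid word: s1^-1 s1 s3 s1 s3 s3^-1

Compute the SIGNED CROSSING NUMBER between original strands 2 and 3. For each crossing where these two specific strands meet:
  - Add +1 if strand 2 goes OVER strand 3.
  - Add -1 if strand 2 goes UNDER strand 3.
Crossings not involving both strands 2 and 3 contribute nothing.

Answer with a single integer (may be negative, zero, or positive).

Gen 1: crossing 1x2. Both 2&3? no. Sum: 0
Gen 2: crossing 2x1. Both 2&3? no. Sum: 0
Gen 3: crossing 3x4. Both 2&3? no. Sum: 0
Gen 4: crossing 1x2. Both 2&3? no. Sum: 0
Gen 5: crossing 4x3. Both 2&3? no. Sum: 0
Gen 6: crossing 3x4. Both 2&3? no. Sum: 0

Answer: 0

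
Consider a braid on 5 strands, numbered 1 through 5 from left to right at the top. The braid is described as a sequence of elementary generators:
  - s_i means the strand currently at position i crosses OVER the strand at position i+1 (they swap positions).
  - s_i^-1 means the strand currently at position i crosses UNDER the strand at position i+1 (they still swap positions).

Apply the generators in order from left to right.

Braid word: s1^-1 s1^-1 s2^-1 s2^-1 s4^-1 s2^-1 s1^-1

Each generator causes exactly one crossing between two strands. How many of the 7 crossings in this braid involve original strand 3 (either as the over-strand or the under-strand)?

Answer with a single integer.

Answer: 4

Derivation:
Gen 1: crossing 1x2. Involves strand 3? no. Count so far: 0
Gen 2: crossing 2x1. Involves strand 3? no. Count so far: 0
Gen 3: crossing 2x3. Involves strand 3? yes. Count so far: 1
Gen 4: crossing 3x2. Involves strand 3? yes. Count so far: 2
Gen 5: crossing 4x5. Involves strand 3? no. Count so far: 2
Gen 6: crossing 2x3. Involves strand 3? yes. Count so far: 3
Gen 7: crossing 1x3. Involves strand 3? yes. Count so far: 4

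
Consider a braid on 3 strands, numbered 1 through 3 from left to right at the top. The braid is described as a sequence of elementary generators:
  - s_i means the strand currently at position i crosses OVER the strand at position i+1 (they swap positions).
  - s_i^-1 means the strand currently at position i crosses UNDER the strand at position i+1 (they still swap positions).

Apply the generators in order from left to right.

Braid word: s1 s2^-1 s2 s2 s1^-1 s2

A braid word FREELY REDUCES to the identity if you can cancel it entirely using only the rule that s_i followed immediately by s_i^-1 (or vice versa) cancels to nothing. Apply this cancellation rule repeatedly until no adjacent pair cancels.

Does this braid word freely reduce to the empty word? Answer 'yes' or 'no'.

Gen 1 (s1): push. Stack: [s1]
Gen 2 (s2^-1): push. Stack: [s1 s2^-1]
Gen 3 (s2): cancels prior s2^-1. Stack: [s1]
Gen 4 (s2): push. Stack: [s1 s2]
Gen 5 (s1^-1): push. Stack: [s1 s2 s1^-1]
Gen 6 (s2): push. Stack: [s1 s2 s1^-1 s2]
Reduced word: s1 s2 s1^-1 s2

Answer: no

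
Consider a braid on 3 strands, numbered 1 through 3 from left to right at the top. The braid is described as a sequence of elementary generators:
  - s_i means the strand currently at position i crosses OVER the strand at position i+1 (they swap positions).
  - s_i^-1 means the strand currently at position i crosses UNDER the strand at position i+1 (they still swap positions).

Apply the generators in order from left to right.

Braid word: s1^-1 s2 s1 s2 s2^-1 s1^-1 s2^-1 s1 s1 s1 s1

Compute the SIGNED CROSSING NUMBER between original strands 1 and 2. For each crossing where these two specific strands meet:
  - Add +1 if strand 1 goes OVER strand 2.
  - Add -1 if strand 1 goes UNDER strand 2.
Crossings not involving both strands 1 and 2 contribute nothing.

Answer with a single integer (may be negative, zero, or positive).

Answer: -3

Derivation:
Gen 1: 1 under 2. Both 1&2? yes. Contrib: -1. Sum: -1
Gen 2: crossing 1x3. Both 1&2? no. Sum: -1
Gen 3: crossing 2x3. Both 1&2? no. Sum: -1
Gen 4: 2 over 1. Both 1&2? yes. Contrib: -1. Sum: -2
Gen 5: 1 under 2. Both 1&2? yes. Contrib: -1. Sum: -3
Gen 6: crossing 3x2. Both 1&2? no. Sum: -3
Gen 7: crossing 3x1. Both 1&2? no. Sum: -3
Gen 8: 2 over 1. Both 1&2? yes. Contrib: -1. Sum: -4
Gen 9: 1 over 2. Both 1&2? yes. Contrib: +1. Sum: -3
Gen 10: 2 over 1. Both 1&2? yes. Contrib: -1. Sum: -4
Gen 11: 1 over 2. Both 1&2? yes. Contrib: +1. Sum: -3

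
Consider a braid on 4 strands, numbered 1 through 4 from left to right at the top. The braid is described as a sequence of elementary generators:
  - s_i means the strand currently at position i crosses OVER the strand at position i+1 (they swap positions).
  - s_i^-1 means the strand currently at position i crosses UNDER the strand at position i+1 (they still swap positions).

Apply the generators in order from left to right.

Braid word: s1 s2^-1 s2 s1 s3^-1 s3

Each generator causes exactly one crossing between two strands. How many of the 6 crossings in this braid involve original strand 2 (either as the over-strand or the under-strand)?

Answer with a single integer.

Gen 1: crossing 1x2. Involves strand 2? yes. Count so far: 1
Gen 2: crossing 1x3. Involves strand 2? no. Count so far: 1
Gen 3: crossing 3x1. Involves strand 2? no. Count so far: 1
Gen 4: crossing 2x1. Involves strand 2? yes. Count so far: 2
Gen 5: crossing 3x4. Involves strand 2? no. Count so far: 2
Gen 6: crossing 4x3. Involves strand 2? no. Count so far: 2

Answer: 2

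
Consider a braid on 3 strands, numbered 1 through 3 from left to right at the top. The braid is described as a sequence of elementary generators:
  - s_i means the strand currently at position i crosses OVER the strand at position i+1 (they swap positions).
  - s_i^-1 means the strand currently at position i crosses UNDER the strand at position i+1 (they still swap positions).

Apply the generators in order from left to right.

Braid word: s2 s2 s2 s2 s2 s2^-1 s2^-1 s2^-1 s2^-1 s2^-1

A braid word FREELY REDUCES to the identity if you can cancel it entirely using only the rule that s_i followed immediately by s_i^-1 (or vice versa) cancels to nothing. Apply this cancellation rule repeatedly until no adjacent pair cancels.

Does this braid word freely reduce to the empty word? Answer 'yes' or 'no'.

Answer: yes

Derivation:
Gen 1 (s2): push. Stack: [s2]
Gen 2 (s2): push. Stack: [s2 s2]
Gen 3 (s2): push. Stack: [s2 s2 s2]
Gen 4 (s2): push. Stack: [s2 s2 s2 s2]
Gen 5 (s2): push. Stack: [s2 s2 s2 s2 s2]
Gen 6 (s2^-1): cancels prior s2. Stack: [s2 s2 s2 s2]
Gen 7 (s2^-1): cancels prior s2. Stack: [s2 s2 s2]
Gen 8 (s2^-1): cancels prior s2. Stack: [s2 s2]
Gen 9 (s2^-1): cancels prior s2. Stack: [s2]
Gen 10 (s2^-1): cancels prior s2. Stack: []
Reduced word: (empty)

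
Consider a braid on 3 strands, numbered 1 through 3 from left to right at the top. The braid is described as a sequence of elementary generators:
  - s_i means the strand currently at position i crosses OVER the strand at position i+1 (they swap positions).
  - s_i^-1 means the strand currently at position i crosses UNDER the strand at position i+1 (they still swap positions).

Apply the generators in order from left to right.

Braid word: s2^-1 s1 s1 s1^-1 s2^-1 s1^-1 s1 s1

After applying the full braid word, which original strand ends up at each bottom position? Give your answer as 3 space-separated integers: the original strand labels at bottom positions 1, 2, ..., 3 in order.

Answer: 2 3 1

Derivation:
Gen 1 (s2^-1): strand 2 crosses under strand 3. Perm now: [1 3 2]
Gen 2 (s1): strand 1 crosses over strand 3. Perm now: [3 1 2]
Gen 3 (s1): strand 3 crosses over strand 1. Perm now: [1 3 2]
Gen 4 (s1^-1): strand 1 crosses under strand 3. Perm now: [3 1 2]
Gen 5 (s2^-1): strand 1 crosses under strand 2. Perm now: [3 2 1]
Gen 6 (s1^-1): strand 3 crosses under strand 2. Perm now: [2 3 1]
Gen 7 (s1): strand 2 crosses over strand 3. Perm now: [3 2 1]
Gen 8 (s1): strand 3 crosses over strand 2. Perm now: [2 3 1]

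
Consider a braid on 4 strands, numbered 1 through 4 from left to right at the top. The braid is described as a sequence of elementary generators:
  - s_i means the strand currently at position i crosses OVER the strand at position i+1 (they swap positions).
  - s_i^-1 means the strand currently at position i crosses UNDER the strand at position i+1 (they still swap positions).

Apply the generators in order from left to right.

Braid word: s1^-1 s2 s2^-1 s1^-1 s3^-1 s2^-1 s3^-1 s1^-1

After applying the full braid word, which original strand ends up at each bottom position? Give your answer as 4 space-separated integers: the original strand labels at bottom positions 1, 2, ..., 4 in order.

Gen 1 (s1^-1): strand 1 crosses under strand 2. Perm now: [2 1 3 4]
Gen 2 (s2): strand 1 crosses over strand 3. Perm now: [2 3 1 4]
Gen 3 (s2^-1): strand 3 crosses under strand 1. Perm now: [2 1 3 4]
Gen 4 (s1^-1): strand 2 crosses under strand 1. Perm now: [1 2 3 4]
Gen 5 (s3^-1): strand 3 crosses under strand 4. Perm now: [1 2 4 3]
Gen 6 (s2^-1): strand 2 crosses under strand 4. Perm now: [1 4 2 3]
Gen 7 (s3^-1): strand 2 crosses under strand 3. Perm now: [1 4 3 2]
Gen 8 (s1^-1): strand 1 crosses under strand 4. Perm now: [4 1 3 2]

Answer: 4 1 3 2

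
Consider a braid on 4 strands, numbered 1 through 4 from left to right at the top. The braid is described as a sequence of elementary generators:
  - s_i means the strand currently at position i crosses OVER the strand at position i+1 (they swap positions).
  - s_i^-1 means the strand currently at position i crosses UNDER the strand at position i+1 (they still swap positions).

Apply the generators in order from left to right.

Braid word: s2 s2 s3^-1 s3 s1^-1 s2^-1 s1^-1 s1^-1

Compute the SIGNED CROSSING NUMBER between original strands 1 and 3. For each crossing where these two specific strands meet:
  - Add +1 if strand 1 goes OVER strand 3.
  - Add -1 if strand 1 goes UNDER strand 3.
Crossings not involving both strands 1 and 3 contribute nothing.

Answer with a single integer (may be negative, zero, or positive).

Answer: -1

Derivation:
Gen 1: crossing 2x3. Both 1&3? no. Sum: 0
Gen 2: crossing 3x2. Both 1&3? no. Sum: 0
Gen 3: crossing 3x4. Both 1&3? no. Sum: 0
Gen 4: crossing 4x3. Both 1&3? no. Sum: 0
Gen 5: crossing 1x2. Both 1&3? no. Sum: 0
Gen 6: 1 under 3. Both 1&3? yes. Contrib: -1. Sum: -1
Gen 7: crossing 2x3. Both 1&3? no. Sum: -1
Gen 8: crossing 3x2. Both 1&3? no. Sum: -1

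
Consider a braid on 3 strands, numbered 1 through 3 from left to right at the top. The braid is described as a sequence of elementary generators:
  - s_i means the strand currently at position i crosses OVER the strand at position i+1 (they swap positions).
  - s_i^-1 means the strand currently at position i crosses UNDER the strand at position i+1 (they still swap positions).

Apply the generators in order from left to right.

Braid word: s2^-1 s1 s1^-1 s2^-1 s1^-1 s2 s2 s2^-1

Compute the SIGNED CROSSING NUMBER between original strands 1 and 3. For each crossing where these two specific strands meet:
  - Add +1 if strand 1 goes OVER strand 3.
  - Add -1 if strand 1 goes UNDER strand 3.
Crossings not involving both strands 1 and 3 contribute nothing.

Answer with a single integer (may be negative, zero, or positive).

Answer: 1

Derivation:
Gen 1: crossing 2x3. Both 1&3? no. Sum: 0
Gen 2: 1 over 3. Both 1&3? yes. Contrib: +1. Sum: 1
Gen 3: 3 under 1. Both 1&3? yes. Contrib: +1. Sum: 2
Gen 4: crossing 3x2. Both 1&3? no. Sum: 2
Gen 5: crossing 1x2. Both 1&3? no. Sum: 2
Gen 6: 1 over 3. Both 1&3? yes. Contrib: +1. Sum: 3
Gen 7: 3 over 1. Both 1&3? yes. Contrib: -1. Sum: 2
Gen 8: 1 under 3. Both 1&3? yes. Contrib: -1. Sum: 1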